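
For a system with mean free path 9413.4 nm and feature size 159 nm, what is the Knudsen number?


Knudsen number Kn = lambda / L
Kn = 9413.4 / 159
Kn = 59.2038

59.2038


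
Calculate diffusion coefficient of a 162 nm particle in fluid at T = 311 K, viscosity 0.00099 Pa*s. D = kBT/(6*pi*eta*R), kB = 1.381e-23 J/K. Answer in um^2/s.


Radius R = 162/2 = 81 nm = 8.1e-08 m
D = kB*T / (6*pi*eta*R)
D = 1.381e-23 * 311 / (6 * pi * 0.00099 * 8.1e-08)
D = 2.8414e-12 m^2/s = 2.841 um^2/s

2.841


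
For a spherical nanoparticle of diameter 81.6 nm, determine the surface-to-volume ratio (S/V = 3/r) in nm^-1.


Radius r = 81.6/2 = 40.8 nm
S/V = 3 / r = 3 / 40.8
S/V = 0.0735 nm^-1

0.0735


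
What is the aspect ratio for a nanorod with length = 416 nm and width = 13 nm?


Aspect ratio AR = length / diameter
AR = 416 / 13
AR = 32.0

32.0


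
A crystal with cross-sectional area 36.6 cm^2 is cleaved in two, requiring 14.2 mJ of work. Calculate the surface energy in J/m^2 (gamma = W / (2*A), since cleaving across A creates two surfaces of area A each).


Convert: A = 36.6 cm^2 = 0.00366 m^2, W = 14.2 mJ = 0.0142 J
Cleaving exposes two faces of area A, so total new surface = 2*A and gamma = W / (2*A)
gamma = 0.0142 / (2 * 0.00366)
gamma = 1.94 J/m^2

1.94


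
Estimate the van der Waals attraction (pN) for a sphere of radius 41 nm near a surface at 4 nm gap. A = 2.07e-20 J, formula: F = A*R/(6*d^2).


Convert to SI: R = 41 nm = 4.1e-08 m, d = 4 nm = 4e-09 m
F = A * R / (6 * d^2)
F = 2.07e-20 * 4.1e-08 / (6 * (4e-09)^2)
F = 8.84063e-12 N = 8.841 pN

8.841


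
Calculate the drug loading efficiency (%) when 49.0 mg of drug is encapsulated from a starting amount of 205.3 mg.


Drug loading efficiency = (drug loaded / drug initial) * 100
DLE = 49.0 / 205.3 * 100
DLE = 0.2387 * 100
DLE = 23.87%

23.87


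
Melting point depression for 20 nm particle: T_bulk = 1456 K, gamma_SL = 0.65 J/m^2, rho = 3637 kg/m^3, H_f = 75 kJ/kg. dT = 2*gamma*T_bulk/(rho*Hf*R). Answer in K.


Radius R = 20/2 = 10 nm = 1e-08 m
Convert H_f = 75 kJ/kg = 75000 J/kg
dT = 2 * gamma_SL * T_bulk / (rho * H_f * R)
dT = 2 * 0.65 * 1456 / (3637 * 75000 * 1e-08)
dT = 693.9 K

693.9


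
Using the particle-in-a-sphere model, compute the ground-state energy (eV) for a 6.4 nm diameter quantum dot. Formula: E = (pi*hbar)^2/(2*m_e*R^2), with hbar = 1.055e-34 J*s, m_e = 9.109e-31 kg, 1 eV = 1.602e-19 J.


Radius R = 6.4/2 = 3.2 nm = 3.2e-09 m
E = (pi * 1.055e-34)^2 / (2 * 9.109e-31 * (3.2e-09)^2)
E(J) = 5.88849e-21
E = E(J) / 1.602e-19 = 0.0368 eV

0.0368


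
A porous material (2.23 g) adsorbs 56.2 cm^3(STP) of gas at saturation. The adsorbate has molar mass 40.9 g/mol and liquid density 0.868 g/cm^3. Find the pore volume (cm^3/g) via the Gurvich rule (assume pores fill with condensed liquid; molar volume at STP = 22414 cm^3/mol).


Moles adsorbed n = V_ads / 22414 = 56.2 / 22414 = 2.507361e-03 mol
Liquid volume V_liq = n * M / rho_liq = 2.507361e-03 * 40.9 / 0.868 = 0.11815 cm^3
Specific pore volume V_pore = V_liq / m_sample = 0.11815 / 2.23
V_pore = 0.053 cm^3/g

0.053


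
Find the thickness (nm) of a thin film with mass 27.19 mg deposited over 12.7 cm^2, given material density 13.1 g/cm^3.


Convert: m = 27.19 mg = 2.7190e-05 kg, A = 12.7 cm^2 = 1.2700e-03 m^2, rho = 13.1 g/cm^3 = 13100 kg/m^3
t = m / (A * rho)
t = 2.7190e-05 / (1.2700e-03 * 13100)
t = 1.6343e-06 m = 1634.3 nm

1634.3


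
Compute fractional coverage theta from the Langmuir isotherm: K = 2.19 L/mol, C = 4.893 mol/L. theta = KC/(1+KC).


Langmuir isotherm: theta = K*C / (1 + K*C)
K*C = 2.19 * 4.893 = 10.71567
theta = 10.71567 / (1 + 10.71567) = 10.71567 / 11.71567
theta = 0.9146

0.9146


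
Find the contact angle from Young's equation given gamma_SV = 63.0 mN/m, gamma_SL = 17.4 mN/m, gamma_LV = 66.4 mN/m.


cos(theta) = (gamma_SV - gamma_SL) / gamma_LV
cos(theta) = (63.0 - 17.4) / 66.4
cos(theta) = 0.686747
theta = arccos(0.686747) = 46.63 degrees

46.63


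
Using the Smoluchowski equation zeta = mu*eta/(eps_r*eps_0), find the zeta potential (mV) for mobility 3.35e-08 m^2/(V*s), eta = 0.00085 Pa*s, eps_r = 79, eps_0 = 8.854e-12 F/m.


Smoluchowski equation: zeta = mu * eta / (eps_r * eps_0)
zeta = 3.35e-08 * 0.00085 / (79 * 8.854e-12)
zeta = 0.04071 V = 40.71 mV

40.71


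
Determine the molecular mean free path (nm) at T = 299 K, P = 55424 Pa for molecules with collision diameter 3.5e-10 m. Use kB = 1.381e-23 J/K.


Mean free path: lambda = kB*T / (sqrt(2) * pi * d^2 * P)
lambda = 1.381e-23 * 299 / (sqrt(2) * pi * (3.5e-10)^2 * 55424)
lambda = 1.36888e-07 m
lambda = 136.89 nm

136.89


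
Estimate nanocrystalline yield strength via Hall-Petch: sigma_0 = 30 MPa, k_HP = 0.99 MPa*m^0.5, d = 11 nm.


d = 11 nm = 1.1e-08 m
sqrt(d) = 0.0001048809
Hall-Petch contribution = k / sqrt(d) = 0.99 / 0.0001048809 = 9439.3 MPa
sigma = sigma_0 + k/sqrt(d) = 30 + 9439.3 = 9469.3 MPa

9469.3


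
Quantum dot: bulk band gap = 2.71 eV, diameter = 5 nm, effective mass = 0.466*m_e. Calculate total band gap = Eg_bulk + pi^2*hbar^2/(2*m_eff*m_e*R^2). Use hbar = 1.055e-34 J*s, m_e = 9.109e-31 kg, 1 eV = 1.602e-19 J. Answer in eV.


Radius R = 5/2 nm = 2.5e-09 m
Confinement energy dE = pi^2 * hbar^2 / (2 * m_eff * m_e * R^2)
dE = pi^2 * (1.055e-34)^2 / (2 * 0.466 * 9.109e-31 * (2.5e-09)^2) J, divided by 1.602e-19 J/eV
dE = 0.1292 eV
Total band gap = E_g(bulk) + dE = 2.71 + 0.1292 = 2.8392 eV

2.8392


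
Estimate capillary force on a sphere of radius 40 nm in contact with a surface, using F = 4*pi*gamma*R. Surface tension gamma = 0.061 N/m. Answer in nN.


Convert radius: R = 40 nm = 4e-08 m
F = 4 * pi * gamma * R
F = 4 * pi * 0.061 * 4e-08
F = 3.06619e-08 N = 30.6619 nN

30.6619


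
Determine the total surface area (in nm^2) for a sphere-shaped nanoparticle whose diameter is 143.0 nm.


Radius r = 143.0/2 = 71.5 nm
Surface area SA = 4 * pi * r^2
SA = 4 * pi * (71.5)^2
SA = 64242.43 nm^2

64242.43


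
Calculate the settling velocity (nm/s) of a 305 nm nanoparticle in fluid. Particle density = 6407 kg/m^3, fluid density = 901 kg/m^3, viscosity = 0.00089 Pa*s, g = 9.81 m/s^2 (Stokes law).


Radius R = 305/2 nm = 1.525e-07 m
Density difference = 6407 - 901 = 5506 kg/m^3
v = 2 * R^2 * (rho_p - rho_f) * g / (9 * eta)
v = 2 * (1.525e-07)^2 * 5506 * 9.81 / (9 * 0.00089)
v = 3.13648e-07 m/s = 313.6479 nm/s

313.6479


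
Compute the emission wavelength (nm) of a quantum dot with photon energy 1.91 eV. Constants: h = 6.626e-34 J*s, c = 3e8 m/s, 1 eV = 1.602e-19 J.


Convert energy: E = 1.91 eV = 1.91 * 1.602e-19 = 3.05982e-19 J
lambda = h*c / E = 6.626e-34 * 3e8 / 3.05982e-19
lambda = 6.49646e-07 m = 649.6 nm

649.6


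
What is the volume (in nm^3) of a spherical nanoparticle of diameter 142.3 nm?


Radius r = 142.3/2 = 71.15 nm
Volume V = (4/3) * pi * r^3
V = (4/3) * pi * (71.15)^3
V = 1508736.24 nm^3

1508736.24


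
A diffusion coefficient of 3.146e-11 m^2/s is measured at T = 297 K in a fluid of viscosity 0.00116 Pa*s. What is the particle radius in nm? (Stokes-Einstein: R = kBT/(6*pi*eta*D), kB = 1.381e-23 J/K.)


Stokes-Einstein: R = kB*T / (6*pi*eta*D)
R = 1.381e-23 * 297 / (6 * pi * 0.00116 * 3.146e-11)
R = 5.96255e-09 m = 5.96 nm

5.96


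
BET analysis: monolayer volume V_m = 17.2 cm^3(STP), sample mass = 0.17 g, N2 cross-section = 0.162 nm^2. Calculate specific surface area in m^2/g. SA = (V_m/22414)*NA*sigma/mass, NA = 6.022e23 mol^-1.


Number of moles in monolayer = V_m / 22414 = 17.2 / 22414 = 0.00076738
Number of molecules = moles * NA = 0.00076738 * 6.022e23
SA = molecules * sigma / mass
SA = (17.2 / 22414) * 6.022e23 * 0.162e-18 / 0.17
SA = 440.4 m^2/g

440.4


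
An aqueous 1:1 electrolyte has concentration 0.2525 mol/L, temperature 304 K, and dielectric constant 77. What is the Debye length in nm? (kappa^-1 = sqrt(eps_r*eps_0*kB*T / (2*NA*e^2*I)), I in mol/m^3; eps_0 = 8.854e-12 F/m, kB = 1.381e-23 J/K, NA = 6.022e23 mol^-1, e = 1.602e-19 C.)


Ionic strength I = 0.2525 * 1^2 * 1000 = 252.5 mol/m^3
kappa^-1 = sqrt(77 * 8.854e-12 * 1.381e-23 * 304 / (2 * 6.022e23 * (1.602e-19)^2 * 252.5))
kappa^-1 = 0.606 nm

0.606


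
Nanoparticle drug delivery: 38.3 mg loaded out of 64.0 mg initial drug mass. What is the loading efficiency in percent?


Drug loading efficiency = (drug loaded / drug initial) * 100
DLE = 38.3 / 64.0 * 100
DLE = 0.5984 * 100
DLE = 59.84%

59.84


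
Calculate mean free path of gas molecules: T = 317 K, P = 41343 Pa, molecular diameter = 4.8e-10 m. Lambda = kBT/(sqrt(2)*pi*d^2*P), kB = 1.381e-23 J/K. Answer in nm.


Mean free path: lambda = kB*T / (sqrt(2) * pi * d^2 * P)
lambda = 1.381e-23 * 317 / (sqrt(2) * pi * (4.8e-10)^2 * 41343)
lambda = 1.03444e-07 m
lambda = 103.44 nm

103.44


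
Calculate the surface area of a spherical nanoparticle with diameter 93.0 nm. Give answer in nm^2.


Radius r = 93.0/2 = 46.5 nm
Surface area SA = 4 * pi * r^2
SA = 4 * pi * (46.5)^2
SA = 27171.63 nm^2

27171.63


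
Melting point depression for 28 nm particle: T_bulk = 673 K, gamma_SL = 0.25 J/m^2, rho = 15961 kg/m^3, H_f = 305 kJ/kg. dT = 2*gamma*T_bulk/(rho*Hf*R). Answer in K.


Radius R = 28/2 = 14 nm = 1.4e-08 m
Convert H_f = 305 kJ/kg = 305000 J/kg
dT = 2 * gamma_SL * T_bulk / (rho * H_f * R)
dT = 2 * 0.25 * 673 / (15961 * 305000 * 1.4e-08)
dT = 4.9 K

4.9


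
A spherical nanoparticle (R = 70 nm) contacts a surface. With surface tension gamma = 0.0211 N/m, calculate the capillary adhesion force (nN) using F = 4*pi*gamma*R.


Convert radius: R = 70 nm = 7e-08 m
F = 4 * pi * gamma * R
F = 4 * pi * 0.0211 * 7e-08
F = 1.85605e-08 N = 18.5605 nN

18.5605


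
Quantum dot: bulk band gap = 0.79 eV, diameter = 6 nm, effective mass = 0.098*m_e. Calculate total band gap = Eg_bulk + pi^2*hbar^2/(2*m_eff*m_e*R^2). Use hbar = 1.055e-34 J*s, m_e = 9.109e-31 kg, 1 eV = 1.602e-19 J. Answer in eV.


Radius R = 6/2 nm = 3e-09 m
Confinement energy dE = pi^2 * hbar^2 / (2 * m_eff * m_e * R^2)
dE = pi^2 * (1.055e-34)^2 / (2 * 0.098 * 9.109e-31 * (3e-09)^2) J, divided by 1.602e-19 J/eV
dE = 0.4267 eV
Total band gap = E_g(bulk) + dE = 0.79 + 0.4267 = 1.2167 eV

1.2167


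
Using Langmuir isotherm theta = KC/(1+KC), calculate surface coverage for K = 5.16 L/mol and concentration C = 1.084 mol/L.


Langmuir isotherm: theta = K*C / (1 + K*C)
K*C = 5.16 * 1.084 = 5.59344
theta = 5.59344 / (1 + 5.59344) = 5.59344 / 6.59344
theta = 0.8483

0.8483


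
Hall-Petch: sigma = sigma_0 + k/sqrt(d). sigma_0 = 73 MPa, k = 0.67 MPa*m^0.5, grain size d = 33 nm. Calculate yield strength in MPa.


d = 33 nm = 3.3e-08 m
sqrt(d) = 0.000181659
Hall-Petch contribution = k / sqrt(d) = 0.67 / 0.000181659 = 3688.2 MPa
sigma = sigma_0 + k/sqrt(d) = 73 + 3688.2 = 3761.2 MPa

3761.2


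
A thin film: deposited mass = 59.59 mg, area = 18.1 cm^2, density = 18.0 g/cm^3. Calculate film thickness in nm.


Convert: m = 59.59 mg = 5.9590e-05 kg, A = 18.1 cm^2 = 1.8100e-03 m^2, rho = 18.0 g/cm^3 = 18000 kg/m^3
t = m / (A * rho)
t = 5.9590e-05 / (1.8100e-03 * 18000)
t = 1.8290e-06 m = 1829.0 nm

1829.0


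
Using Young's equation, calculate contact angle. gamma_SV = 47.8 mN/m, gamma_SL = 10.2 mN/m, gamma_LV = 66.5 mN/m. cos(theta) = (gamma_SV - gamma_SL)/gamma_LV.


cos(theta) = (gamma_SV - gamma_SL) / gamma_LV
cos(theta) = (47.8 - 10.2) / 66.5
cos(theta) = 0.565414
theta = arccos(0.565414) = 55.57 degrees

55.57


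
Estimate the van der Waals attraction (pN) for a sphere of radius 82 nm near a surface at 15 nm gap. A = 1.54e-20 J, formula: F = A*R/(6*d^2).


Convert to SI: R = 82 nm = 8.2e-08 m, d = 15 nm = 1.5e-08 m
F = A * R / (6 * d^2)
F = 1.54e-20 * 8.2e-08 / (6 * (1.5e-08)^2)
F = 9.35407e-13 N = 0.935 pN

0.935


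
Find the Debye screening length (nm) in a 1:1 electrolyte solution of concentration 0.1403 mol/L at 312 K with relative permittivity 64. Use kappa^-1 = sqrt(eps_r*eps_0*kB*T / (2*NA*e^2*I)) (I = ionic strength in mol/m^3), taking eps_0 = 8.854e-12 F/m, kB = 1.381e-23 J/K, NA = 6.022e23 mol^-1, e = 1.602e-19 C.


Ionic strength I = 0.1403 * 1^2 * 1000 = 140.3 mol/m^3
kappa^-1 = sqrt(64 * 8.854e-12 * 1.381e-23 * 312 / (2 * 6.022e23 * (1.602e-19)^2 * 140.3))
kappa^-1 = 0.75 nm

0.75


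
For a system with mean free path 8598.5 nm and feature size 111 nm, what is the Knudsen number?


Knudsen number Kn = lambda / L
Kn = 8598.5 / 111
Kn = 77.464

77.464


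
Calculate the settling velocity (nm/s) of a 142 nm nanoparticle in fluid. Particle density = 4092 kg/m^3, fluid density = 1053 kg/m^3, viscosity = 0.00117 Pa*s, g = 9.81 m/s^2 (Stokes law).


Radius R = 142/2 nm = 7.1e-08 m
Density difference = 4092 - 1053 = 3039 kg/m^3
v = 2 * R^2 * (rho_p - rho_f) * g / (9 * eta)
v = 2 * (7.1e-08)^2 * 3039 * 9.81 / (9 * 0.00117)
v = 2.85442e-08 m/s = 28.5442 nm/s

28.5442


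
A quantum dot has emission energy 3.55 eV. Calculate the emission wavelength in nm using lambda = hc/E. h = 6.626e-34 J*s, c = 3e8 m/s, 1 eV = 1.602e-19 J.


Convert energy: E = 3.55 eV = 3.55 * 1.602e-19 = 5.6871e-19 J
lambda = h*c / E = 6.626e-34 * 3e8 / 5.6871e-19
lambda = 3.49528e-07 m = 349.5 nm

349.5


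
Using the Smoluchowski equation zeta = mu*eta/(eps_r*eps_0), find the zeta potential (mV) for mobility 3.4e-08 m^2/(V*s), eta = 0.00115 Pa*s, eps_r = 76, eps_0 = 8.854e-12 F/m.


Smoluchowski equation: zeta = mu * eta / (eps_r * eps_0)
zeta = 3.4e-08 * 0.00115 / (76 * 8.854e-12)
zeta = 0.058106 V = 58.11 mV

58.11


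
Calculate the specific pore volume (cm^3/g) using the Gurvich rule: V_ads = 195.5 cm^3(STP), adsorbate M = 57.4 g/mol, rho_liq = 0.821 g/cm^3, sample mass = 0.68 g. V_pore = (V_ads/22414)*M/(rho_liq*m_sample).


Moles adsorbed n = V_ads / 22414 = 195.5 / 22414 = 8.722227e-03 mol
Liquid volume V_liq = n * M / rho_liq = 8.722227e-03 * 57.4 / 0.821 = 0.60981 cm^3
Specific pore volume V_pore = V_liq / m_sample = 0.60981 / 0.68
V_pore = 0.8968 cm^3/g

0.8968


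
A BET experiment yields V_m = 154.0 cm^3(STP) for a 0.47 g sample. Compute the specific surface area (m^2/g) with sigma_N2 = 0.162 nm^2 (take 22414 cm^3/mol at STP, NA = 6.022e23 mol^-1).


Number of moles in monolayer = V_m / 22414 = 154.0 / 22414 = 0.00687071
Number of molecules = moles * NA = 0.00687071 * 6.022e23
SA = molecules * sigma / mass
SA = (154.0 / 22414) * 6.022e23 * 0.162e-18 / 0.47
SA = 1426.1 m^2/g

1426.1


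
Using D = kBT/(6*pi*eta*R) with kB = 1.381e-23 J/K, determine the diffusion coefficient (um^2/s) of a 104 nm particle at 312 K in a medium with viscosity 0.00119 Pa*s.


Radius R = 104/2 = 52 nm = 5.2e-08 m
D = kB*T / (6*pi*eta*R)
D = 1.381e-23 * 312 / (6 * pi * 0.00119 * 5.2e-08)
D = 3.694e-12 m^2/s = 3.694 um^2/s

3.694


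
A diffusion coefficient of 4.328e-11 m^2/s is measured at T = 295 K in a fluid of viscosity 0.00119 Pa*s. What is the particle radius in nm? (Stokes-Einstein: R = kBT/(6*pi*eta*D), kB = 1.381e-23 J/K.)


Stokes-Einstein: R = kB*T / (6*pi*eta*D)
R = 1.381e-23 * 295 / (6 * pi * 0.00119 * 4.328e-11)
R = 4.19643e-09 m = 4.2 nm

4.2


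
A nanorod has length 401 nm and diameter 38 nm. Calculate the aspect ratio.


Aspect ratio AR = length / diameter
AR = 401 / 38
AR = 10.55

10.55


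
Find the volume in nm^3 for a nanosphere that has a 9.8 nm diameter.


Radius r = 9.8/2 = 4.9 nm
Volume V = (4/3) * pi * r^3
V = (4/3) * pi * (4.9)^3
V = 492.81 nm^3

492.81


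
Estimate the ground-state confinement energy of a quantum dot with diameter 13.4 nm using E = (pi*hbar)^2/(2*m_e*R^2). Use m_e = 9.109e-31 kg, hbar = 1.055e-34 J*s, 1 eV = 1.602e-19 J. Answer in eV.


Radius R = 13.4/2 = 6.7 nm = 6.7e-09 m
E = (pi * 1.055e-34)^2 / (2 * 9.109e-31 * (6.7e-09)^2)
E(J) = 1.34324e-21
E = E(J) / 1.602e-19 = 0.0084 eV

0.0084


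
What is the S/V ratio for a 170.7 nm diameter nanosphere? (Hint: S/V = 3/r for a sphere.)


Radius r = 170.7/2 = 85.35 nm
S/V = 3 / r = 3 / 85.35
S/V = 0.0351 nm^-1

0.0351


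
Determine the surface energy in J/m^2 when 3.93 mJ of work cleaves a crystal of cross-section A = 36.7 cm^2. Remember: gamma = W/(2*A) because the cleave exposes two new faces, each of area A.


Convert: A = 36.7 cm^2 = 0.00367 m^2, W = 3.93 mJ = 0.00393 J
Cleaving exposes two faces of area A, so total new surface = 2*A and gamma = W / (2*A)
gamma = 0.00393 / (2 * 0.00367)
gamma = 0.535 J/m^2

0.535


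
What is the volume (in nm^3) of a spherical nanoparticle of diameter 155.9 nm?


Radius r = 155.9/2 = 77.95 nm
Volume V = (4/3) * pi * r^3
V = (4/3) * pi * (77.95)^3
V = 1983978.53 nm^3

1983978.53


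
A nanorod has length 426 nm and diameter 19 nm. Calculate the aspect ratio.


Aspect ratio AR = length / diameter
AR = 426 / 19
AR = 22.42

22.42


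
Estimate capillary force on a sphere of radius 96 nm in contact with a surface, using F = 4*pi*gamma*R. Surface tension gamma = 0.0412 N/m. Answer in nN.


Convert radius: R = 96 nm = 9.6e-08 m
F = 4 * pi * gamma * R
F = 4 * pi * 0.0412 * 9.6e-08
F = 4.97025e-08 N = 49.7025 nN

49.7025


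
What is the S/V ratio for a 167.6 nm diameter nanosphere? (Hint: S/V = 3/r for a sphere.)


Radius r = 167.6/2 = 83.8 nm
S/V = 3 / r = 3 / 83.8
S/V = 0.0358 nm^-1

0.0358


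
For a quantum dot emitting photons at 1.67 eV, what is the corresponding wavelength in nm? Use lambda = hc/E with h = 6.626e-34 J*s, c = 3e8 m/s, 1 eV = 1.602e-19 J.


Convert energy: E = 1.67 eV = 1.67 * 1.602e-19 = 2.67534e-19 J
lambda = h*c / E = 6.626e-34 * 3e8 / 2.67534e-19
lambda = 7.43008e-07 m = 743.0 nm

743.0


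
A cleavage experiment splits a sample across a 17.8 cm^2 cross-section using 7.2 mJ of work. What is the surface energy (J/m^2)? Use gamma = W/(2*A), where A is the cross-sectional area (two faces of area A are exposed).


Convert: A = 17.8 cm^2 = 0.00178 m^2, W = 7.2 mJ = 0.0072 J
Cleaving exposes two faces of area A, so total new surface = 2*A and gamma = W / (2*A)
gamma = 0.0072 / (2 * 0.00178)
gamma = 2.022 J/m^2

2.022


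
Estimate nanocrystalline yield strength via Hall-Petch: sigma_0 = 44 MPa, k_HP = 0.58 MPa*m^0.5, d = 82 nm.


d = 82 nm = 8.2e-08 m
sqrt(d) = 0.0002863564
Hall-Petch contribution = k / sqrt(d) = 0.58 / 0.0002863564 = 2025.4 MPa
sigma = sigma_0 + k/sqrt(d) = 44 + 2025.4 = 2069.4 MPa

2069.4


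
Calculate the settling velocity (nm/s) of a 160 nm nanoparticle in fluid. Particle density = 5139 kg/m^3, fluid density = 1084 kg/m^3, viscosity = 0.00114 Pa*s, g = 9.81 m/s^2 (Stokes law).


Radius R = 160/2 nm = 8e-08 m
Density difference = 5139 - 1084 = 4055 kg/m^3
v = 2 * R^2 * (rho_p - rho_f) * g / (9 * eta)
v = 2 * (8e-08)^2 * 4055 * 9.81 / (9 * 0.00114)
v = 4.96275e-08 m/s = 49.6275 nm/s

49.6275


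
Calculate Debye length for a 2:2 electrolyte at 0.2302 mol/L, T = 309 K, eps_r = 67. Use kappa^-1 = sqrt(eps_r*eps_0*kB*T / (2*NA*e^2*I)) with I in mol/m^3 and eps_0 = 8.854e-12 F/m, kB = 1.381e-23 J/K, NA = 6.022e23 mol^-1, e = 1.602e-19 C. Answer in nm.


Ionic strength I = 0.2302 * 2^2 * 1000 = 920.8 mol/m^3
kappa^-1 = sqrt(67 * 8.854e-12 * 1.381e-23 * 309 / (2 * 6.022e23 * (1.602e-19)^2 * 920.8))
kappa^-1 = 0.298 nm

0.298


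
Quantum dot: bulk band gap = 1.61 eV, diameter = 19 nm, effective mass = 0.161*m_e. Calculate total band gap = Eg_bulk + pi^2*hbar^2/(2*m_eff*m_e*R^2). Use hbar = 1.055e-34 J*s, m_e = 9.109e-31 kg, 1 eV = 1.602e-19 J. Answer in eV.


Radius R = 19/2 nm = 9.5e-09 m
Confinement energy dE = pi^2 * hbar^2 / (2 * m_eff * m_e * R^2)
dE = pi^2 * (1.055e-34)^2 / (2 * 0.161 * 9.109e-31 * (9.5e-09)^2) J, divided by 1.602e-19 J/eV
dE = 0.0259 eV
Total band gap = E_g(bulk) + dE = 1.61 + 0.0259 = 1.6359 eV

1.6359


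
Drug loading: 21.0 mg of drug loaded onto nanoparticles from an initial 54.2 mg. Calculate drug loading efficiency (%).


Drug loading efficiency = (drug loaded / drug initial) * 100
DLE = 21.0 / 54.2 * 100
DLE = 0.3875 * 100
DLE = 38.75%

38.75


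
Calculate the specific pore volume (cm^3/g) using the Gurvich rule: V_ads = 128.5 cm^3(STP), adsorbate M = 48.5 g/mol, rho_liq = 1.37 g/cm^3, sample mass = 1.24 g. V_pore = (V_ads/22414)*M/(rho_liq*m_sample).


Moles adsorbed n = V_ads / 22414 = 128.5 / 22414 = 5.733024e-03 mol
Liquid volume V_liq = n * M / rho_liq = 5.733024e-03 * 48.5 / 1.37 = 0.20296 cm^3
Specific pore volume V_pore = V_liq / m_sample = 0.20296 / 1.24
V_pore = 0.1637 cm^3/g

0.1637


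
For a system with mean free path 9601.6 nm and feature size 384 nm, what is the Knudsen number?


Knudsen number Kn = lambda / L
Kn = 9601.6 / 384
Kn = 25.0042

25.0042


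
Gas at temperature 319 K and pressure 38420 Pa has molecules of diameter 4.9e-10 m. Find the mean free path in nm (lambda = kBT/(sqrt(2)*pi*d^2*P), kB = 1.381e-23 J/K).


Mean free path: lambda = kB*T / (sqrt(2) * pi * d^2 * P)
lambda = 1.381e-23 * 319 / (sqrt(2) * pi * (4.9e-10)^2 * 38420)
lambda = 1.0749e-07 m
lambda = 107.49 nm

107.49


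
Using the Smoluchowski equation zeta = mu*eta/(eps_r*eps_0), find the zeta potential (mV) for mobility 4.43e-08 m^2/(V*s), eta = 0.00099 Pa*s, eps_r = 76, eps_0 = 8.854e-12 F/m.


Smoluchowski equation: zeta = mu * eta / (eps_r * eps_0)
zeta = 4.43e-08 * 0.00099 / (76 * 8.854e-12)
zeta = 0.065176 V = 65.18 mV

65.18


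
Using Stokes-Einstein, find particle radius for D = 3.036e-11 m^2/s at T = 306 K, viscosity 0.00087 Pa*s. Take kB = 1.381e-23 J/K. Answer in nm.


Stokes-Einstein: R = kB*T / (6*pi*eta*D)
R = 1.381e-23 * 306 / (6 * pi * 0.00087 * 3.036e-11)
R = 8.48776e-09 m = 8.49 nm

8.49


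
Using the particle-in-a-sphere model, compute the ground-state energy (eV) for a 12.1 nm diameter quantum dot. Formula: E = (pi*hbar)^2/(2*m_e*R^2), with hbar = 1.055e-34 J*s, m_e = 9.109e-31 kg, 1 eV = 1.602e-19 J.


Radius R = 12.1/2 = 6.05 nm = 6.05e-09 m
E = (pi * 1.055e-34)^2 / (2 * 9.109e-31 * (6.05e-09)^2)
E(J) = 1.64738e-21
E = E(J) / 1.602e-19 = 0.0103 eV

0.0103


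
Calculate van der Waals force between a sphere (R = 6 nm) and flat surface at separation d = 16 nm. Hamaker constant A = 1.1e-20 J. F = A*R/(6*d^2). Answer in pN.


Convert to SI: R = 6 nm = 6e-09 m, d = 16 nm = 1.6e-08 m
F = A * R / (6 * d^2)
F = 1.1e-20 * 6e-09 / (6 * (1.6e-08)^2)
F = 4.29688e-14 N = 0.043 pN

0.043


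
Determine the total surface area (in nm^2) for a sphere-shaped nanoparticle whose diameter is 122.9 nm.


Radius r = 122.9/2 = 61.45 nm
Surface area SA = 4 * pi * r^2
SA = 4 * pi * (61.45)^2
SA = 47451.9 nm^2

47451.9


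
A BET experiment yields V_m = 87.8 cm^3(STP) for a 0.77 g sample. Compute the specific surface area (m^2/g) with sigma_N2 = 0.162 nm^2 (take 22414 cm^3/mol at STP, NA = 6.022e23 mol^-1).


Number of moles in monolayer = V_m / 22414 = 87.8 / 22414 = 0.00391719
Number of molecules = moles * NA = 0.00391719 * 6.022e23
SA = molecules * sigma / mass
SA = (87.8 / 22414) * 6.022e23 * 0.162e-18 / 0.77
SA = 496.3 m^2/g

496.3


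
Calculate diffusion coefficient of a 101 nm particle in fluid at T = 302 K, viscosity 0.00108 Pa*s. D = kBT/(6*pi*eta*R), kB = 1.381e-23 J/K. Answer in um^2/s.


Radius R = 101/2 = 50.5 nm = 5.05e-08 m
D = kB*T / (6*pi*eta*R)
D = 1.381e-23 * 302 / (6 * pi * 0.00108 * 5.05e-08)
D = 4.05681e-12 m^2/s = 4.057 um^2/s

4.057


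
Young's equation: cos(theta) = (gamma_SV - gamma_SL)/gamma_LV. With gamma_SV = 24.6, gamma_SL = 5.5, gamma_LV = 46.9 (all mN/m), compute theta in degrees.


cos(theta) = (gamma_SV - gamma_SL) / gamma_LV
cos(theta) = (24.6 - 5.5) / 46.9
cos(theta) = 0.407249
theta = arccos(0.407249) = 65.97 degrees

65.97


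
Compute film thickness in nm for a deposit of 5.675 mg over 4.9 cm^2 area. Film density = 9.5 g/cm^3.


Convert: m = 5.675 mg = 5.6750e-06 kg, A = 4.9 cm^2 = 4.9000e-04 m^2, rho = 9.5 g/cm^3 = 9500 kg/m^3
t = m / (A * rho)
t = 5.6750e-06 / (4.9000e-04 * 9500)
t = 1.2191e-06 m = 1219.1 nm

1219.1


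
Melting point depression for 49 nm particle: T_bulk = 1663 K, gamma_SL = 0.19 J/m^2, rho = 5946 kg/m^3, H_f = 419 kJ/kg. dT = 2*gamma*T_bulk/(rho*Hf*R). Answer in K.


Radius R = 49/2 = 24.5 nm = 2.45e-08 m
Convert H_f = 419 kJ/kg = 419000 J/kg
dT = 2 * gamma_SL * T_bulk / (rho * H_f * R)
dT = 2 * 0.19 * 1663 / (5946 * 419000 * 2.45e-08)
dT = 10.4 K

10.4


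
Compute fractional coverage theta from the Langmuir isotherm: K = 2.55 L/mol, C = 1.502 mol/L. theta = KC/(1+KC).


Langmuir isotherm: theta = K*C / (1 + K*C)
K*C = 2.55 * 1.502 = 3.8301
theta = 3.8301 / (1 + 3.8301) = 3.8301 / 4.8301
theta = 0.793

0.793


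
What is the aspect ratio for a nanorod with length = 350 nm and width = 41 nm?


Aspect ratio AR = length / diameter
AR = 350 / 41
AR = 8.54

8.54


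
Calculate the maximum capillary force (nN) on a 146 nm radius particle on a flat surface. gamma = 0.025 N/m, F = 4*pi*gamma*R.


Convert radius: R = 146 nm = 1.46e-07 m
F = 4 * pi * gamma * R
F = 4 * pi * 0.025 * 1.46e-07
F = 4.58673e-08 N = 45.8673 nN

45.8673


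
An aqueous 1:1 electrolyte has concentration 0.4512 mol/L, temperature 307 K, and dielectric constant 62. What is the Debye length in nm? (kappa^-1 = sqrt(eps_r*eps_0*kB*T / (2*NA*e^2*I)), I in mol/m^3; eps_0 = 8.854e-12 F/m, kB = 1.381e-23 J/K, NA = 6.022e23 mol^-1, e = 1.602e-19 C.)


Ionic strength I = 0.4512 * 1^2 * 1000 = 451.2 mol/m^3
kappa^-1 = sqrt(62 * 8.854e-12 * 1.381e-23 * 307 / (2 * 6.022e23 * (1.602e-19)^2 * 451.2))
kappa^-1 = 0.409 nm

0.409


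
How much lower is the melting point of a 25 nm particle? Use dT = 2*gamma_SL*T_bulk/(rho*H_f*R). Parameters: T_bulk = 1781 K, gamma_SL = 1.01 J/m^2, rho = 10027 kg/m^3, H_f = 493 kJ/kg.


Radius R = 25/2 = 12.5 nm = 1.25e-08 m
Convert H_f = 493 kJ/kg = 493000 J/kg
dT = 2 * gamma_SL * T_bulk / (rho * H_f * R)
dT = 2 * 1.01 * 1781 / (10027 * 493000 * 1.25e-08)
dT = 58.2 K

58.2


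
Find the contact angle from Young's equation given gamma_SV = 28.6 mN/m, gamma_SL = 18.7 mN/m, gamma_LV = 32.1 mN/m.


cos(theta) = (gamma_SV - gamma_SL) / gamma_LV
cos(theta) = (28.6 - 18.7) / 32.1
cos(theta) = 0.308411
theta = arccos(0.308411) = 72.04 degrees

72.04


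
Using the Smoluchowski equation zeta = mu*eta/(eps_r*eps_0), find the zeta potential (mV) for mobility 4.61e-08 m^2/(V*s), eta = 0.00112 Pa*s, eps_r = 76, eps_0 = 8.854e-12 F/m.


Smoluchowski equation: zeta = mu * eta / (eps_r * eps_0)
zeta = 4.61e-08 * 0.00112 / (76 * 8.854e-12)
zeta = 0.07673 V = 76.73 mV

76.73


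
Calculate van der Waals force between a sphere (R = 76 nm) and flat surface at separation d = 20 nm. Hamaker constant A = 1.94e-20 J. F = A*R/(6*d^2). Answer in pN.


Convert to SI: R = 76 nm = 7.6e-08 m, d = 20 nm = 2e-08 m
F = A * R / (6 * d^2)
F = 1.94e-20 * 7.6e-08 / (6 * (2e-08)^2)
F = 6.14333e-13 N = 0.614 pN

0.614


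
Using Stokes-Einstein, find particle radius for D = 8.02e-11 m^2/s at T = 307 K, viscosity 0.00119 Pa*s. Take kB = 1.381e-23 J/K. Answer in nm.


Stokes-Einstein: R = kB*T / (6*pi*eta*D)
R = 1.381e-23 * 307 / (6 * pi * 0.00119 * 8.02e-11)
R = 2.35673e-09 m = 2.36 nm

2.36


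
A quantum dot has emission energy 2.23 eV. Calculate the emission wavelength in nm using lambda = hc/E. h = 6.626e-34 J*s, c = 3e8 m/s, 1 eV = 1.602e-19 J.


Convert energy: E = 2.23 eV = 2.23 * 1.602e-19 = 3.57246e-19 J
lambda = h*c / E = 6.626e-34 * 3e8 / 3.57246e-19
lambda = 5.56423e-07 m = 556.4 nm

556.4


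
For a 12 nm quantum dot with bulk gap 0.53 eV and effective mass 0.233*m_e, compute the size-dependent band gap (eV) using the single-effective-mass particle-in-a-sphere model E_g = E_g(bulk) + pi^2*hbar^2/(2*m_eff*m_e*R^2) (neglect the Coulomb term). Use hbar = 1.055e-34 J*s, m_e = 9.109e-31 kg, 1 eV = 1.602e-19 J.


Radius R = 12/2 nm = 6e-09 m
Confinement energy dE = pi^2 * hbar^2 / (2 * m_eff * m_e * R^2)
dE = pi^2 * (1.055e-34)^2 / (2 * 0.233 * 9.109e-31 * (6e-09)^2) J, divided by 1.602e-19 J/eV
dE = 0.0449 eV
Total band gap = E_g(bulk) + dE = 0.53 + 0.0449 = 0.5749 eV

0.5749


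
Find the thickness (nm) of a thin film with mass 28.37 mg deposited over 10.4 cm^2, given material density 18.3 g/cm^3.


Convert: m = 28.37 mg = 2.8370e-05 kg, A = 10.4 cm^2 = 1.0400e-03 m^2, rho = 18.3 g/cm^3 = 18300 kg/m^3
t = m / (A * rho)
t = 2.8370e-05 / (1.0400e-03 * 18300)
t = 1.4906e-06 m = 1490.6 nm

1490.6


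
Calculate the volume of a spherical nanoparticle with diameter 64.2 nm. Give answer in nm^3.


Radius r = 64.2/2 = 32.1 nm
Volume V = (4/3) * pi * r^3
V = (4/3) * pi * (32.1)^3
V = 138549.1 nm^3

138549.1


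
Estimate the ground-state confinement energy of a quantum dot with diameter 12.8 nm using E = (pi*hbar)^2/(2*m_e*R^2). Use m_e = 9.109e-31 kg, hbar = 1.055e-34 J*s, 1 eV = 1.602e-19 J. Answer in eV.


Radius R = 12.8/2 = 6.4 nm = 6.4e-09 m
E = (pi * 1.055e-34)^2 / (2 * 9.109e-31 * (6.4e-09)^2)
E(J) = 1.47212e-21
E = E(J) / 1.602e-19 = 0.0092 eV

0.0092


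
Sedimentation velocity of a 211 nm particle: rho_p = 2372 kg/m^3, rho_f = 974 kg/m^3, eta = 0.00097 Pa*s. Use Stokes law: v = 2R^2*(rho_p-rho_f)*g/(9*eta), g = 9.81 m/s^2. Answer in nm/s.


Radius R = 211/2 nm = 1.055e-07 m
Density difference = 2372 - 974 = 1398 kg/m^3
v = 2 * R^2 * (rho_p - rho_f) * g / (9 * eta)
v = 2 * (1.055e-07)^2 * 1398 * 9.81 / (9 * 0.00097)
v = 3.49701e-08 m/s = 34.9701 nm/s

34.9701


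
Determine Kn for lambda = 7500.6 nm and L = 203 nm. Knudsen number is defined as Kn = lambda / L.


Knudsen number Kn = lambda / L
Kn = 7500.6 / 203
Kn = 36.9488

36.9488


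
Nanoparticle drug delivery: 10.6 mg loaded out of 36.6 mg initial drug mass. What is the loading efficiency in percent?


Drug loading efficiency = (drug loaded / drug initial) * 100
DLE = 10.6 / 36.6 * 100
DLE = 0.2896 * 100
DLE = 28.96%

28.96


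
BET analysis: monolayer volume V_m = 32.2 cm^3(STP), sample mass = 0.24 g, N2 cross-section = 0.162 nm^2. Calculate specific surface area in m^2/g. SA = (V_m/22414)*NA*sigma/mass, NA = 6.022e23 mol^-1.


Number of moles in monolayer = V_m / 22414 = 32.2 / 22414 = 0.0014366
Number of molecules = moles * NA = 0.0014366 * 6.022e23
SA = molecules * sigma / mass
SA = (32.2 / 22414) * 6.022e23 * 0.162e-18 / 0.24
SA = 584.0 m^2/g

584.0


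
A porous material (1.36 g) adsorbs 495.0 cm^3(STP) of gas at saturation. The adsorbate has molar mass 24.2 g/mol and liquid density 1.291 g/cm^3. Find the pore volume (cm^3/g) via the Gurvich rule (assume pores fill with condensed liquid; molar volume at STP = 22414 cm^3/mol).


Moles adsorbed n = V_ads / 22414 = 495.0 / 22414 = 2.208441e-02 mol
Liquid volume V_liq = n * M / rho_liq = 2.208441e-02 * 24.2 / 1.291 = 0.41398 cm^3
Specific pore volume V_pore = V_liq / m_sample = 0.41398 / 1.36
V_pore = 0.3044 cm^3/g

0.3044


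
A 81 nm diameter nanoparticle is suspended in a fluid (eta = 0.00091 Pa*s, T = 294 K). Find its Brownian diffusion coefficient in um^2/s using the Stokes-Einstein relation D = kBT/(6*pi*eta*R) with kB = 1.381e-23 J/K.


Radius R = 81/2 = 40.5 nm = 4.05e-08 m
D = kB*T / (6*pi*eta*R)
D = 1.381e-23 * 294 / (6 * pi * 0.00091 * 4.05e-08)
D = 5.84445e-12 m^2/s = 5.844 um^2/s

5.844


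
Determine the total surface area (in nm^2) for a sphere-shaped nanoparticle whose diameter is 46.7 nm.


Radius r = 46.7/2 = 23.35 nm
Surface area SA = 4 * pi * r^2
SA = 4 * pi * (23.35)^2
SA = 6851.47 nm^2

6851.47


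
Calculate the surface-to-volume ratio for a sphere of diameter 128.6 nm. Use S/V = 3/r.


Radius r = 128.6/2 = 64.3 nm
S/V = 3 / r = 3 / 64.3
S/V = 0.0467 nm^-1

0.0467


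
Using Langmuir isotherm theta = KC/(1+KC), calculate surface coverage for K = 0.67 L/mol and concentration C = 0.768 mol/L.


Langmuir isotherm: theta = K*C / (1 + K*C)
K*C = 0.67 * 0.768 = 0.51456
theta = 0.51456 / (1 + 0.51456) = 0.51456 / 1.51456
theta = 0.3397

0.3397


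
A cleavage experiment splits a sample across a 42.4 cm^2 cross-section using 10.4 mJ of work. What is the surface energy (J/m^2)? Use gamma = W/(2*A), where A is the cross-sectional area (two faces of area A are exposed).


Convert: A = 42.4 cm^2 = 0.00424 m^2, W = 10.4 mJ = 0.0104 J
Cleaving exposes two faces of area A, so total new surface = 2*A and gamma = W / (2*A)
gamma = 0.0104 / (2 * 0.00424)
gamma = 1.226 J/m^2

1.226


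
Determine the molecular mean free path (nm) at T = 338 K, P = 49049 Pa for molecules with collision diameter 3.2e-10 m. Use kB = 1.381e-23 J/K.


Mean free path: lambda = kB*T / (sqrt(2) * pi * d^2 * P)
lambda = 1.381e-23 * 338 / (sqrt(2) * pi * (3.2e-10)^2 * 49049)
lambda = 2.09178e-07 m
lambda = 209.18 nm

209.18


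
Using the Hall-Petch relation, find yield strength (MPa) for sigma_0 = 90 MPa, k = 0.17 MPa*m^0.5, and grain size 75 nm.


d = 75 nm = 7.5e-08 m
sqrt(d) = 0.0002738613
Hall-Petch contribution = k / sqrt(d) = 0.17 / 0.0002738613 = 620.8 MPa
sigma = sigma_0 + k/sqrt(d) = 90 + 620.8 = 710.8 MPa

710.8


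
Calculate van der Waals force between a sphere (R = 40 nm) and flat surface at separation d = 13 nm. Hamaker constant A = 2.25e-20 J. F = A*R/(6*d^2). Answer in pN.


Convert to SI: R = 40 nm = 4e-08 m, d = 13 nm = 1.3e-08 m
F = A * R / (6 * d^2)
F = 2.25e-20 * 4e-08 / (6 * (1.3e-08)^2)
F = 8.87574e-13 N = 0.888 pN

0.888


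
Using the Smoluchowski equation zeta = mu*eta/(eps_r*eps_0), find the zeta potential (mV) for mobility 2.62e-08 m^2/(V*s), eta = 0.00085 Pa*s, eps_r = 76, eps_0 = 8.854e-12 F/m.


Smoluchowski equation: zeta = mu * eta / (eps_r * eps_0)
zeta = 2.62e-08 * 0.00085 / (76 * 8.854e-12)
zeta = 0.033095 V = 33.1 mV

33.1


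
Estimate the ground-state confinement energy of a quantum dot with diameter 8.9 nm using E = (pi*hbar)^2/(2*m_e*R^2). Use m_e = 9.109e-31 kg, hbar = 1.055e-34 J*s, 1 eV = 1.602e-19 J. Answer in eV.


Radius R = 8.9/2 = 4.45 nm = 4.45e-09 m
E = (pi * 1.055e-34)^2 / (2 * 9.109e-31 * (4.45e-09)^2)
E(J) = 3.04498e-21
E = E(J) / 1.602e-19 = 0.019 eV

0.019


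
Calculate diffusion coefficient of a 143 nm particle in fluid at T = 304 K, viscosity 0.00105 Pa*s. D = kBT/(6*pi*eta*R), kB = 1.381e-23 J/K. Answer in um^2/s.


Radius R = 143/2 = 71.5 nm = 7.15e-08 m
D = kB*T / (6*pi*eta*R)
D = 1.381e-23 * 304 / (6 * pi * 0.00105 * 7.15e-08)
D = 2.96668e-12 m^2/s = 2.967 um^2/s

2.967


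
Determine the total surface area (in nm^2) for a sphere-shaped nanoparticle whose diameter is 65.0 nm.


Radius r = 65.0/2 = 32.5 nm
Surface area SA = 4 * pi * r^2
SA = 4 * pi * (32.5)^2
SA = 13273.23 nm^2

13273.23


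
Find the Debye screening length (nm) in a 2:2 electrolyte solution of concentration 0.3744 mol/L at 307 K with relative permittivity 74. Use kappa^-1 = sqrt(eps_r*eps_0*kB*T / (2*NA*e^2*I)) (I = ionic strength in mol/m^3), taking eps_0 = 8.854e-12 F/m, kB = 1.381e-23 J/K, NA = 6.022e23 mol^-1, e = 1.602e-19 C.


Ionic strength I = 0.3744 * 2^2 * 1000 = 1497.6 mol/m^3
kappa^-1 = sqrt(74 * 8.854e-12 * 1.381e-23 * 307 / (2 * 6.022e23 * (1.602e-19)^2 * 1497.6))
kappa^-1 = 0.245 nm

0.245


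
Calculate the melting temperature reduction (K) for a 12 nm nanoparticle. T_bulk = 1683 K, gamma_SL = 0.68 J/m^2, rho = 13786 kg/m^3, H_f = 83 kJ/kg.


Radius R = 12/2 = 6 nm = 6e-09 m
Convert H_f = 83 kJ/kg = 83000 J/kg
dT = 2 * gamma_SL * T_bulk / (rho * H_f * R)
dT = 2 * 0.68 * 1683 / (13786 * 83000 * 6e-09)
dT = 333.4 K

333.4


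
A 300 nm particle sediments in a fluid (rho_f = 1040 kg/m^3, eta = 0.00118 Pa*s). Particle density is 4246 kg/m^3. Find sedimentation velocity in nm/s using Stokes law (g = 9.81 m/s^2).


Radius R = 300/2 nm = 1.5e-07 m
Density difference = 4246 - 1040 = 3206 kg/m^3
v = 2 * R^2 * (rho_p - rho_f) * g / (9 * eta)
v = 2 * (1.5e-07)^2 * 3206 * 9.81 / (9 * 0.00118)
v = 1.33266e-07 m/s = 133.2664 nm/s

133.2664


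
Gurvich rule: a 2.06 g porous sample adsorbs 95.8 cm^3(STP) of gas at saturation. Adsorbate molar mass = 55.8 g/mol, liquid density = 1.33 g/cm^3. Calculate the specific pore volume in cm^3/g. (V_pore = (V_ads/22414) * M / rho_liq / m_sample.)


Moles adsorbed n = V_ads / 22414 = 95.8 / 22414 = 4.274114e-03 mol
Liquid volume V_liq = n * M / rho_liq = 4.274114e-03 * 55.8 / 1.33 = 0.17932 cm^3
Specific pore volume V_pore = V_liq / m_sample = 0.17932 / 2.06
V_pore = 0.087 cm^3/g

0.087


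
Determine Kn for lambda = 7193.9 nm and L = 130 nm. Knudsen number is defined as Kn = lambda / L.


Knudsen number Kn = lambda / L
Kn = 7193.9 / 130
Kn = 55.3377

55.3377


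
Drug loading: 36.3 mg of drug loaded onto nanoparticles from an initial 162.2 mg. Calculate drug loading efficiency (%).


Drug loading efficiency = (drug loaded / drug initial) * 100
DLE = 36.3 / 162.2 * 100
DLE = 0.2238 * 100
DLE = 22.38%

22.38


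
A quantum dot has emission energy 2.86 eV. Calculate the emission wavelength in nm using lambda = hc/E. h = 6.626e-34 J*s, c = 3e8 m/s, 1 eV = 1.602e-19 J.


Convert energy: E = 2.86 eV = 2.86 * 1.602e-19 = 4.58172e-19 J
lambda = h*c / E = 6.626e-34 * 3e8 / 4.58172e-19
lambda = 4.33855e-07 m = 433.9 nm

433.9


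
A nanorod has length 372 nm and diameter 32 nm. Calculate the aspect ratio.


Aspect ratio AR = length / diameter
AR = 372 / 32
AR = 11.62

11.62


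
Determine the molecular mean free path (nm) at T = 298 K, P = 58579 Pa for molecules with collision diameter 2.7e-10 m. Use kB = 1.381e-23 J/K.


Mean free path: lambda = kB*T / (sqrt(2) * pi * d^2 * P)
lambda = 1.381e-23 * 298 / (sqrt(2) * pi * (2.7e-10)^2 * 58579)
lambda = 2.16908e-07 m
lambda = 216.91 nm

216.91


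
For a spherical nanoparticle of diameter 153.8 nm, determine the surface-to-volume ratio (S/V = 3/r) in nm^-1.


Radius r = 153.8/2 = 76.9 nm
S/V = 3 / r = 3 / 76.9
S/V = 0.039 nm^-1

0.039


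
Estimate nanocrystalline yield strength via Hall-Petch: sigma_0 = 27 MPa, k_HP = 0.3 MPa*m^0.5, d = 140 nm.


d = 140 nm = 1.4e-07 m
sqrt(d) = 0.0003741657
Hall-Petch contribution = k / sqrt(d) = 0.3 / 0.0003741657 = 801.8 MPa
sigma = sigma_0 + k/sqrt(d) = 27 + 801.8 = 828.8 MPa

828.8


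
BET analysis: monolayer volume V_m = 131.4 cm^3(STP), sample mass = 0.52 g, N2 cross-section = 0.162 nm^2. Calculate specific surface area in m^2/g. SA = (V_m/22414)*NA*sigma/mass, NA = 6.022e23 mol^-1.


Number of moles in monolayer = V_m / 22414 = 131.4 / 22414 = 0.00586241
Number of molecules = moles * NA = 0.00586241 * 6.022e23
SA = molecules * sigma / mass
SA = (131.4 / 22414) * 6.022e23 * 0.162e-18 / 0.52
SA = 1099.8 m^2/g

1099.8


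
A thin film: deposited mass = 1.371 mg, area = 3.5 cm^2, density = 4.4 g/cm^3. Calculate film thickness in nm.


Convert: m = 1.371 mg = 1.3710e-06 kg, A = 3.5 cm^2 = 3.5000e-04 m^2, rho = 4.4 g/cm^3 = 4400 kg/m^3
t = m / (A * rho)
t = 1.3710e-06 / (3.5000e-04 * 4400)
t = 8.9026e-07 m = 890.3 nm

890.3


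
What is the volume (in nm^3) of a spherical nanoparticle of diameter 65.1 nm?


Radius r = 65.1/2 = 32.55 nm
Volume V = (4/3) * pi * r^3
V = (4/3) * pi * (32.55)^3
V = 144458.0 nm^3

144458.0


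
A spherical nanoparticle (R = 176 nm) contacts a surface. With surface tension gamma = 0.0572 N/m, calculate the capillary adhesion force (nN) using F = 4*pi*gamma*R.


Convert radius: R = 176 nm = 1.76e-07 m
F = 4 * pi * gamma * R
F = 4 * pi * 0.0572 * 1.76e-07
F = 1.26508e-07 N = 126.5082 nN

126.5082


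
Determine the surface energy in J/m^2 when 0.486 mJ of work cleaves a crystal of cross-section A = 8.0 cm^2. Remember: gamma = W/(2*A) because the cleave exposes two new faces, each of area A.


Convert: A = 8.0 cm^2 = 0.0008 m^2, W = 0.486 mJ = 0.000486 J
Cleaving exposes two faces of area A, so total new surface = 2*A and gamma = W / (2*A)
gamma = 0.000486 / (2 * 0.0008)
gamma = 0.304 J/m^2

0.304


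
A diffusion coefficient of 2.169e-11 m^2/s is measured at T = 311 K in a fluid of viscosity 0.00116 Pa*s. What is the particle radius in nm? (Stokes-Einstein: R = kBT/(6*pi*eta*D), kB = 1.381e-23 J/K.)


Stokes-Einstein: R = kB*T / (6*pi*eta*D)
R = 1.381e-23 * 311 / (6 * pi * 0.00116 * 2.169e-11)
R = 9.05598e-09 m = 9.06 nm

9.06


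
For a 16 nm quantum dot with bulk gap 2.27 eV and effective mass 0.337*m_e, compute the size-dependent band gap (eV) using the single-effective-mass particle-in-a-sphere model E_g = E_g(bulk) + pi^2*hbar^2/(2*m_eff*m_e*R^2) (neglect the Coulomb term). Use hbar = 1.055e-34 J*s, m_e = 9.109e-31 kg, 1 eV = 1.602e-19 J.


Radius R = 16/2 nm = 8e-09 m
Confinement energy dE = pi^2 * hbar^2 / (2 * m_eff * m_e * R^2)
dE = pi^2 * (1.055e-34)^2 / (2 * 0.337 * 9.109e-31 * (8e-09)^2) J, divided by 1.602e-19 J/eV
dE = 0.0175 eV
Total band gap = E_g(bulk) + dE = 2.27 + 0.0175 = 2.2875 eV

2.2875
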